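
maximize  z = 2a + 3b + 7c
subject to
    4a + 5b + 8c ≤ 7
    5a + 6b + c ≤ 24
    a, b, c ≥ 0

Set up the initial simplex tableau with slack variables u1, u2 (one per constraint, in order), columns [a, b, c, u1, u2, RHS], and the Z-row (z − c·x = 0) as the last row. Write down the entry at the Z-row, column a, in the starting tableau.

The Z-row carries the negated objective coefficients: the a entry is -2.

-2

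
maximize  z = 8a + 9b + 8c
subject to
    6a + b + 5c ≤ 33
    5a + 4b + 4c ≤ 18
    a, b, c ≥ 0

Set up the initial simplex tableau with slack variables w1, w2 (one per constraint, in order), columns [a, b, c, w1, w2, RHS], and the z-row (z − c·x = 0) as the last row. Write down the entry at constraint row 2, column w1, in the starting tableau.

0

Slack w1 belongs to constraint 1; its column is the unit vector e_1, so the entry in row 2 is 0.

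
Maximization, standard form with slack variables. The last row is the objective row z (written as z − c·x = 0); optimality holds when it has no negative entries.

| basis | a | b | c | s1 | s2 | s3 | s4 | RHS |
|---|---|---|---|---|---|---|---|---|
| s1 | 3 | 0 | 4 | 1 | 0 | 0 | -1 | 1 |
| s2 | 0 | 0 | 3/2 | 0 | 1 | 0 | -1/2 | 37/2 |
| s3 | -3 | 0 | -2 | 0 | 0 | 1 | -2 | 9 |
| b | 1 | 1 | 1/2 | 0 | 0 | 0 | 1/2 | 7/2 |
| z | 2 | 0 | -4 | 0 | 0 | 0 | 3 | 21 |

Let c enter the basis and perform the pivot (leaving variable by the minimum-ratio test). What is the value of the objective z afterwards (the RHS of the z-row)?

Ratio test on column c — row 1: 1/4 = 1/4; row 2: (37/2)/(3/2) = 37/3; row 3: entry -2 ≤ 0; row 4: (7/2)/(1/2) = 7. Minimum is 1/4 at row 1 (s1 leaves); pivot element 4.
Pivot on row 1; the z-row RHS becomes 21 − (-4)·(1/4) = 22.

22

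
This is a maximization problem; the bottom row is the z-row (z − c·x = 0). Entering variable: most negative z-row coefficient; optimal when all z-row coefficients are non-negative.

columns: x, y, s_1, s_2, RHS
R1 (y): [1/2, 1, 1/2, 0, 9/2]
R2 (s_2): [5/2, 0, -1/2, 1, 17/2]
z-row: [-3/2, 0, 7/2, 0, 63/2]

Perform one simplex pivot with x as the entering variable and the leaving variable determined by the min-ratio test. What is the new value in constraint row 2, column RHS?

17/5

Ratio test on column x — row 1: (9/2)/(1/2) = 9; row 2: (17/2)/(5/2) = 17/5. Minimum is 17/5 at row 2 (s_2 leaves); pivot element 5/2.
Divide row 2 by 5/2; eliminate column x from the other rows.
In the new row 2, the RHS entry is the old entry divided by the pivot: (17/2)/(5/2) = 17/5.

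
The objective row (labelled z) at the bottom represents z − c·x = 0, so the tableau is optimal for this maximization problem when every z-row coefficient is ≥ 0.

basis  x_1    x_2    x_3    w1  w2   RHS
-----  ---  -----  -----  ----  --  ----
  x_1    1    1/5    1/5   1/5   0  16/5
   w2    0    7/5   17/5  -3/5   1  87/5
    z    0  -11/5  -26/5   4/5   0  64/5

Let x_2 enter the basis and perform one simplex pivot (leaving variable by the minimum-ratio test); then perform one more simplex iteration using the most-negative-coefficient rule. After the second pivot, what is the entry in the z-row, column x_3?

0

Ratio test on column x_2 — row 1: (16/5)/(1/5) = 16; row 2: (87/5)/(7/5) = 87/7. Minimum is 87/7 at row 2 (w2 leaves); pivot element 7/5.
Divide row 2 by 7/5; eliminate column x_2 from the other rows.
Second iteration: most negative z-row entry is -1/7 in column w1, so w1 enters.
Ratio test on column w1 — row 1: (5/7)/(2/7) = 5/2; row 2: entry -3/7 ≤ 0. Minimum is 5/2 at row 1 (x_1 leaves); pivot element 2/7.
Divide row 1 by 2/7; eliminate column w1 from the other rows.
After both pivots, the entry at the z-row, column x_3 is 0.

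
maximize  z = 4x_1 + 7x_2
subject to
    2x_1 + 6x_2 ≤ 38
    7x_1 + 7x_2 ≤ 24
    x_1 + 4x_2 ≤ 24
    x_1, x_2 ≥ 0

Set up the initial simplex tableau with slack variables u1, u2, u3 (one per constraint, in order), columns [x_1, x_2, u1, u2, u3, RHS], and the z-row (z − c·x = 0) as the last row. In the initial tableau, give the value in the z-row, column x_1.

-4

The z-row carries the negated objective coefficients: the x_1 entry is -4.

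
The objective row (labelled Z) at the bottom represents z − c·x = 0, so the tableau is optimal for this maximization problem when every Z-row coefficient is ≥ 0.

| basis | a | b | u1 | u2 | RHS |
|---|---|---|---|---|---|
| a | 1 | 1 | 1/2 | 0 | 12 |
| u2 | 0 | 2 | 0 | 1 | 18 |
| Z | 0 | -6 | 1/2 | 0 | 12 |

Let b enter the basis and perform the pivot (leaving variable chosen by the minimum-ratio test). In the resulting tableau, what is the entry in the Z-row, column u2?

Ratio test on column b — row 1: 12/1 = 12; row 2: 18/2 = 9. Minimum is 9 at row 2 (u2 leaves); pivot element 2.
Divide row 2 by 2; eliminate column b from the other rows.
Z-row update in column u2: 0 − (-6)·(1/2) = 3.

3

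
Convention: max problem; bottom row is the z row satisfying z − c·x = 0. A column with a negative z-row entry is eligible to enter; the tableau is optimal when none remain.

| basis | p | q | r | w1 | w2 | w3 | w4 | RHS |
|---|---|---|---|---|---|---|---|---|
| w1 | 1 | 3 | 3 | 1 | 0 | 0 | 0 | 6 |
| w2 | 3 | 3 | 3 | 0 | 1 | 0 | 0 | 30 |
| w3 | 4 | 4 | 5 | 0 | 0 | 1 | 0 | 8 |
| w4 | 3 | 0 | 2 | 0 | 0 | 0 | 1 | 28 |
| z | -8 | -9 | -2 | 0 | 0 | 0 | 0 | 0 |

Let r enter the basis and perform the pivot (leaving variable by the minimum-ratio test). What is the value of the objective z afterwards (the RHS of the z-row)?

16/5

Ratio test on column r — row 1: 6/3 = 2; row 2: 30/3 = 10; row 3: 8/5 = 8/5; row 4: 28/2 = 14. Minimum is 8/5 at row 3 (w3 leaves); pivot element 5.
Pivot on row 3; the z-row RHS becomes 0 − (-2)·(8/5) = 16/5.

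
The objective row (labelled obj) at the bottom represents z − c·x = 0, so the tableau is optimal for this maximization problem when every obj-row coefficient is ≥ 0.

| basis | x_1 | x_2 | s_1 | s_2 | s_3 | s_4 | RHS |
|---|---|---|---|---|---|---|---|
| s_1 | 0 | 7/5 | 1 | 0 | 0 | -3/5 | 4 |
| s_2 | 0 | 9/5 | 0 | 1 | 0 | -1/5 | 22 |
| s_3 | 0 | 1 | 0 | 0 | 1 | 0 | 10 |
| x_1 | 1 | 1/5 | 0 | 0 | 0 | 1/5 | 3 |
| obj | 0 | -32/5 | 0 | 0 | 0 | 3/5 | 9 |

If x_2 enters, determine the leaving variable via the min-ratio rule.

s_1

Column x_2 entries and ratios — s_1: 4/(7/5) = 20/7; s_2: 22/(9/5) = 110/9; s_3: 10/1 = 10; x_1: 3/(1/5) = 15.
Smallest ratio is 20/7 in the row of s_1, so s_1 leaves.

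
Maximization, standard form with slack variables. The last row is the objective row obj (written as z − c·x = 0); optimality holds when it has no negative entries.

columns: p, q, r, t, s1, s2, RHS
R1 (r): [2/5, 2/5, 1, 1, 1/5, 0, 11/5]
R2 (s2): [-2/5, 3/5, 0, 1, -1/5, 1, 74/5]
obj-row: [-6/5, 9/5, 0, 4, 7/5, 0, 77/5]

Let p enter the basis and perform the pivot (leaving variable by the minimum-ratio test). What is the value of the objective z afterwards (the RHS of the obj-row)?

22

Ratio test on column p — row 1: (11/5)/(2/5) = 11/2; row 2: entry -2/5 ≤ 0. Minimum is 11/2 at row 1 (r leaves); pivot element 2/5.
Pivot on row 1; the obj-row RHS becomes 77/5 − (-6/5)·(11/2) = 22.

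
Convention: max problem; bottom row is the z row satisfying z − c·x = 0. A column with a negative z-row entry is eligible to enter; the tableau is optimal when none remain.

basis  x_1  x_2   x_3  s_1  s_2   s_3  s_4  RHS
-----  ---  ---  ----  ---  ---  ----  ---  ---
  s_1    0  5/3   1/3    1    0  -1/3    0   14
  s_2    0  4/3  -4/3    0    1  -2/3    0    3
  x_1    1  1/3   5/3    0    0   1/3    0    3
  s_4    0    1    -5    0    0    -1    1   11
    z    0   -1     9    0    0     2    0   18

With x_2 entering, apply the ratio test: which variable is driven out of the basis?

s_2

Column x_2 entries and ratios — s_1: 14/(5/3) = 42/5; s_2: 3/(4/3) = 9/4; x_1: 3/(1/3) = 9; s_4: 11/1 = 11.
Smallest ratio is 9/4 in the row of s_2, so s_2 leaves.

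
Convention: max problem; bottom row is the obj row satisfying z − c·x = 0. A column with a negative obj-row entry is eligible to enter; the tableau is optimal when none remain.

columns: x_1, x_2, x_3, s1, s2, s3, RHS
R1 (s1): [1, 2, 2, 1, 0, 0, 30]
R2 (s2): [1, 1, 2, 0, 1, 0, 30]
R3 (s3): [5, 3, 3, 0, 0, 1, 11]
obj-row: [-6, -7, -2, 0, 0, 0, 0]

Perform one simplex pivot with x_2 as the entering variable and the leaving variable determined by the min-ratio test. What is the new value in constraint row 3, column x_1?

5/3

Ratio test on column x_2 — row 1: 30/2 = 15; row 2: 30/1 = 30; row 3: 11/3 = 11/3. Minimum is 11/3 at row 3 (s3 leaves); pivot element 3.
Divide row 3 by 3; eliminate column x_2 from the other rows.
In the new row 3, the x_1 entry is the old entry divided by the pivot: 5/3 = 5/3.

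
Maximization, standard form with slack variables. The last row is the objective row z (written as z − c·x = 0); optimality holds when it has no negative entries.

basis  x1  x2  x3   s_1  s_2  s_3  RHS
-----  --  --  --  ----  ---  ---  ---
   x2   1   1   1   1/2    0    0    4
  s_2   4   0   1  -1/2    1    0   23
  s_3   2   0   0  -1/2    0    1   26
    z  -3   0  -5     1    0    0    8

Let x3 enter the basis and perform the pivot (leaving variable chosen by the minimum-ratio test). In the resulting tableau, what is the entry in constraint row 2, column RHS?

Ratio test on column x3 — row 1: 4/1 = 4; row 2: 23/1 = 23; row 3: entry 0 ≤ 0. Minimum is 4 at row 1 (x2 leaves); pivot element 1.
Divide row 1 by 1; eliminate column x3 from the other rows.
Row 2 update in column RHS: 23 − 1·4 = 19.

19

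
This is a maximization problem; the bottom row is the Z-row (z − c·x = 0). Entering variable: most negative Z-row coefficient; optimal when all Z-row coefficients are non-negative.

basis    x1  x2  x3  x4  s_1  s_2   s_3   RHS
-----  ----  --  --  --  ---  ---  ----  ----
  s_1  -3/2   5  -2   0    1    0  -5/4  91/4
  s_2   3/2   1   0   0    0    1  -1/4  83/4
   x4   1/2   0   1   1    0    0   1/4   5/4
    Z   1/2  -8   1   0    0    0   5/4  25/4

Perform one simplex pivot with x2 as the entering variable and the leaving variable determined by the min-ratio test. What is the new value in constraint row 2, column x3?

2/5

Ratio test on column x2 — row 1: (91/4)/5 = 91/20; row 2: (83/4)/1 = 83/4; row 3: entry 0 ≤ 0. Minimum is 91/20 at row 1 (s_1 leaves); pivot element 5.
Divide row 1 by 5; eliminate column x2 from the other rows.
Row 2 update in column x3: 0 − 1·(-2/5) = 2/5.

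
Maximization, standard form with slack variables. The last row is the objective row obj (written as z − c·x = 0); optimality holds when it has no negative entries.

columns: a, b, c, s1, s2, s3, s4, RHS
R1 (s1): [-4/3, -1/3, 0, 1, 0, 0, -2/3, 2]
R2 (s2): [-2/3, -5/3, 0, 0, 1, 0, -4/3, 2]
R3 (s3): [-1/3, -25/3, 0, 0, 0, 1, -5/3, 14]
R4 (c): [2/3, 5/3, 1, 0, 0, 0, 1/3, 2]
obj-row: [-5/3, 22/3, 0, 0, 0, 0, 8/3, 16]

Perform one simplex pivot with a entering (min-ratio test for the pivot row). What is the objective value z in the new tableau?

Ratio test on column a — row 1: entry -4/3 ≤ 0; row 2: entry -2/3 ≤ 0; row 3: entry -1/3 ≤ 0; row 4: 2/(2/3) = 3. Minimum is 3 at row 4 (c leaves); pivot element 2/3.
Pivot on row 4; the obj-row RHS becomes 16 − (-5/3)·3 = 21.

21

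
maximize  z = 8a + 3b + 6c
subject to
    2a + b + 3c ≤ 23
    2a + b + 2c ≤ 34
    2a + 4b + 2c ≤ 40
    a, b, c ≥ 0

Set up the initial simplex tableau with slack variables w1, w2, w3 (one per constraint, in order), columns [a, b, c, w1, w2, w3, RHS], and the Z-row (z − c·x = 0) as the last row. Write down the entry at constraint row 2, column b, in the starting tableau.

1

Constraint 2 has coefficient 1 on b.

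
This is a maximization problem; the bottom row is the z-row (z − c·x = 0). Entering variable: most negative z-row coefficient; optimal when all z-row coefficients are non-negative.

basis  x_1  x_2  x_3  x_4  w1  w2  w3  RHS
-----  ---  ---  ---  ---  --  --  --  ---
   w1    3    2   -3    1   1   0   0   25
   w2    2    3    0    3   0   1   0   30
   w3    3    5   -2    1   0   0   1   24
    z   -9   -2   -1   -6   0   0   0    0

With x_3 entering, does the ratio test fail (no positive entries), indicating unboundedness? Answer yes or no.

yes

Every constraint-row entry in column x_3 is ≤ 0, so increasing x_3 is unbounded.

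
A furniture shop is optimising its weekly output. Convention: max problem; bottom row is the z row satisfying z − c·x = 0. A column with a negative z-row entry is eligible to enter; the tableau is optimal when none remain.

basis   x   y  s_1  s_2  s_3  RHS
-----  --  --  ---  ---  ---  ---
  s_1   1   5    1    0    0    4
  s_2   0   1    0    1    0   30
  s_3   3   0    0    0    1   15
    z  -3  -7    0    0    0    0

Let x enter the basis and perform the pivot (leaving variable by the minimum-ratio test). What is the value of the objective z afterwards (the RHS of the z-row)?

Ratio test on column x — row 1: 4/1 = 4; row 2: entry 0 ≤ 0; row 3: 15/3 = 5. Minimum is 4 at row 1 (s_1 leaves); pivot element 1.
Pivot on row 1; the z-row RHS becomes 0 − (-3)·4 = 12.

12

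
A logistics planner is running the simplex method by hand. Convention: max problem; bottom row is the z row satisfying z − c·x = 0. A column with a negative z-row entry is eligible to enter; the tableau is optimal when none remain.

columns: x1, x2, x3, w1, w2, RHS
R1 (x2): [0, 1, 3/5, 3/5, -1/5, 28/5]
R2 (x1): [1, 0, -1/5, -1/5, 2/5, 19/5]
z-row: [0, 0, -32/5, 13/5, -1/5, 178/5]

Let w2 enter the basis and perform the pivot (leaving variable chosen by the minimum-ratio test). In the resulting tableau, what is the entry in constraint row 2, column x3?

-1/2

Ratio test on column w2 — row 1: entry -1/5 ≤ 0; row 2: (19/5)/(2/5) = 19/2. Minimum is 19/2 at row 2 (x1 leaves); pivot element 2/5.
Divide row 2 by 2/5; eliminate column w2 from the other rows.
In the new row 2, the x3 entry is the old entry divided by the pivot: (-1/5)/(2/5) = -1/2.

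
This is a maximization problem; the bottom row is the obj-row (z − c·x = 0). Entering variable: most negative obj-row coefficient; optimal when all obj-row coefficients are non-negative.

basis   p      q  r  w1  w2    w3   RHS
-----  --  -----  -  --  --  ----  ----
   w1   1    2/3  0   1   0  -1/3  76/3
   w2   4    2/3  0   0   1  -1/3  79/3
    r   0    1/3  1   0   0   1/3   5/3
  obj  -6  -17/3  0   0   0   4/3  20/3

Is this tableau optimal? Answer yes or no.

no

The obj-row has a negative entry -6 in column p, so it is not optimal.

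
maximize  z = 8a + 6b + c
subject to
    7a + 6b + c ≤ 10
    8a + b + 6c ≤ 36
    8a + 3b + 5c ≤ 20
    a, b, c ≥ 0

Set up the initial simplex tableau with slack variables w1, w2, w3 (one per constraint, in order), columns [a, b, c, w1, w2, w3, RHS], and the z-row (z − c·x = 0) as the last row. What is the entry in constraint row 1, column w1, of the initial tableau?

Slack w1 belongs to constraint 1; its column is the unit vector e_1, so the entry in row 1 is 1.

1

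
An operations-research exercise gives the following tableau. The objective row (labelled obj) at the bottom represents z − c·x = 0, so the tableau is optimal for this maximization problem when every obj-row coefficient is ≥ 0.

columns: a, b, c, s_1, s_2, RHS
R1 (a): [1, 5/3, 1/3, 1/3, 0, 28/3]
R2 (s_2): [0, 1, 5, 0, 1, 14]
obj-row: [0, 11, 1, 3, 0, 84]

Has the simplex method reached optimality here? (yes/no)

yes

Every obj-row coefficient is ≥ 0, so the tableau is optimal.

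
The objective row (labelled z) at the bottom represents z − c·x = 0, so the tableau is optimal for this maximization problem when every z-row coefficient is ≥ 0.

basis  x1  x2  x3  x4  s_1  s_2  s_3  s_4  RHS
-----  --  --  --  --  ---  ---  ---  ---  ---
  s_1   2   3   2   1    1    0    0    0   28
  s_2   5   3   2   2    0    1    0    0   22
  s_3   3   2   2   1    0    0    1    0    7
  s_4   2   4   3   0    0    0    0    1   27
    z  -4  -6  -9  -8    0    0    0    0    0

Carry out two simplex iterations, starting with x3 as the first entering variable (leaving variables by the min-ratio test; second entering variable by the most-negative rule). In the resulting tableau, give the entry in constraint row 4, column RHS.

Ratio test on column x3 — row 1: 28/2 = 14; row 2: 22/2 = 11; row 3: 7/2 = 7/2; row 4: 27/3 = 9. Minimum is 7/2 at row 3 (s_3 leaves); pivot element 2.
Divide row 3 by 2; eliminate column x3 from the other rows.
Second iteration: most negative z-row entry is -7/2 in column x4, so x4 enters.
Ratio test on column x4 — row 1: entry 0 ≤ 0; row 2: 15/1 = 15; row 3: (7/2)/(1/2) = 7; row 4: entry -3/2 ≤ 0. Minimum is 7 at row 3 (x3 leaves); pivot element 1/2.
Divide row 3 by 1/2; eliminate column x4 from the other rows.
After both pivots, the entry at constraint row 4, column RHS is 27.

27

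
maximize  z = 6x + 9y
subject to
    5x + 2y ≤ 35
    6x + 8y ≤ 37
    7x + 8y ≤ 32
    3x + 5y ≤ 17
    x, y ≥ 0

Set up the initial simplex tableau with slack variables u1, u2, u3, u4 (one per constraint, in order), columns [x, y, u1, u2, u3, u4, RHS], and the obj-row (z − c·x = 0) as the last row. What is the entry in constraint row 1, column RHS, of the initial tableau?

35

The RHS of constraint 1 is b_1 = 35.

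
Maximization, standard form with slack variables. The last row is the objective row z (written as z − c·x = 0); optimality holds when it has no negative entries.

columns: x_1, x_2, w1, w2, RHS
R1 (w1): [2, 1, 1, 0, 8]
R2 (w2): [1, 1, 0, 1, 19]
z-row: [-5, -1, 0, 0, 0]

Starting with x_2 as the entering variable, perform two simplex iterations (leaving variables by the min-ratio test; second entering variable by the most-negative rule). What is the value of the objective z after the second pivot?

20

Ratio test on column x_2 — row 1: 8/1 = 8; row 2: 19/1 = 19. Minimum is 8 at row 1 (w1 leaves); pivot element 1.
Pivot on row 1; the z-row RHS becomes 0 − (-1)·8 = 8.
Next entering variable (most negative z-row entry -3): x_1.
Ratio test on column x_1 — row 1: 8/2 = 4; row 2: entry -1 ≤ 0. Minimum is 4 at row 1 (x_2 leaves); pivot element 2.
After the second pivot the z-row RHS is 8 − (-3)·4 = 20.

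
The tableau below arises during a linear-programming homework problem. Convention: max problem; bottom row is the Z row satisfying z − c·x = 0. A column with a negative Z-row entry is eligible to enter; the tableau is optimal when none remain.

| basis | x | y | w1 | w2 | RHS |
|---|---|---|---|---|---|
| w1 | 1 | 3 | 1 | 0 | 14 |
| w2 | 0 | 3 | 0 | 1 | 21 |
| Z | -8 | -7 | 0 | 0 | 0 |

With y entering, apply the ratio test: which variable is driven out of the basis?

w1

Column y entries and ratios — w1: 14/3 = 14/3; w2: 21/3 = 7.
Smallest ratio is 14/3 in the row of w1, so w1 leaves.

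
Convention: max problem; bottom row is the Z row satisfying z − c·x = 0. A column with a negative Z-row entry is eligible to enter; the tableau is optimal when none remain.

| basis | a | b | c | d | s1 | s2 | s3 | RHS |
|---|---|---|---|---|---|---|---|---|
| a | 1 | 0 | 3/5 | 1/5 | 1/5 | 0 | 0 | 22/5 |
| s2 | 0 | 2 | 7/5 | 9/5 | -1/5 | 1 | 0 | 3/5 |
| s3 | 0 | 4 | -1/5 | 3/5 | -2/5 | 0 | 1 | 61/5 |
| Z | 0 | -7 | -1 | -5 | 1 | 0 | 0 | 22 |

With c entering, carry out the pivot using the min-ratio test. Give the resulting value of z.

157/7

Ratio test on column c — row 1: (22/5)/(3/5) = 22/3; row 2: (3/5)/(7/5) = 3/7; row 3: entry -1/5 ≤ 0. Minimum is 3/7 at row 2 (s2 leaves); pivot element 7/5.
Pivot on row 2; the Z-row RHS becomes 22 − (-1)·(3/7) = 157/7.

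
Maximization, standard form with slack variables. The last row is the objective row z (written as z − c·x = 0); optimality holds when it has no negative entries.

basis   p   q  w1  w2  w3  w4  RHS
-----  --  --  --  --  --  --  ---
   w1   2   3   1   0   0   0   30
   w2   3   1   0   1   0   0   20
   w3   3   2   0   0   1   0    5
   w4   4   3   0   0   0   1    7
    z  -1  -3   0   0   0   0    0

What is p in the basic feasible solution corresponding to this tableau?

0

p is not in the basis, so in the current basic feasible solution p = 0.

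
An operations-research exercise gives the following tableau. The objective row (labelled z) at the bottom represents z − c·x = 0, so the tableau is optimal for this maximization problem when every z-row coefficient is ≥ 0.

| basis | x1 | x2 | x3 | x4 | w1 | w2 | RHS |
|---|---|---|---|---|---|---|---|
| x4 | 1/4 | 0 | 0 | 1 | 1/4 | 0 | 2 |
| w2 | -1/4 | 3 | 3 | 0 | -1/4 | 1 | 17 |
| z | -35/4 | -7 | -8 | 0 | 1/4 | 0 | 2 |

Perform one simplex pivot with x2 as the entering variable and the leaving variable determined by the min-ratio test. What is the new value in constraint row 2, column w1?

-1/12

Ratio test on column x2 — row 1: entry 0 ≤ 0; row 2: 17/3 = 17/3. Minimum is 17/3 at row 2 (w2 leaves); pivot element 3.
Divide row 2 by 3; eliminate column x2 from the other rows.
In the new row 2, the w1 entry is the old entry divided by the pivot: (-1/4)/3 = -1/12.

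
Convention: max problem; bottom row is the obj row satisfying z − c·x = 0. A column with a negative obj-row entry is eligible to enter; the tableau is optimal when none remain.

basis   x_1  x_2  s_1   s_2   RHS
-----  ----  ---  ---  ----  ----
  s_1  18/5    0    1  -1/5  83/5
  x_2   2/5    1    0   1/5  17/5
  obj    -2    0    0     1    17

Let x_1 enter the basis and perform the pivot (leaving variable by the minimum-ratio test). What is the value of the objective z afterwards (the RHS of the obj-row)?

236/9

Ratio test on column x_1 — row 1: (83/5)/(18/5) = 83/18; row 2: (17/5)/(2/5) = 17/2. Minimum is 83/18 at row 1 (s_1 leaves); pivot element 18/5.
Pivot on row 1; the obj-row RHS becomes 17 − (-2)·(83/18) = 236/9.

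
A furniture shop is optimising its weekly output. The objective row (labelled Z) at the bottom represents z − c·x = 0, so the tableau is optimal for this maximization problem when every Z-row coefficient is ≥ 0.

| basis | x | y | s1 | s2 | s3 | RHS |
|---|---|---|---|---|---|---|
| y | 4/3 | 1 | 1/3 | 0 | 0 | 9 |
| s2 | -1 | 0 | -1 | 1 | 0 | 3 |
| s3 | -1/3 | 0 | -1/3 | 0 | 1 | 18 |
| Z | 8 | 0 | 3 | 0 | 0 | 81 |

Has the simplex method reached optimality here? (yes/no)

yes

Every Z-row coefficient is ≥ 0, so the tableau is optimal.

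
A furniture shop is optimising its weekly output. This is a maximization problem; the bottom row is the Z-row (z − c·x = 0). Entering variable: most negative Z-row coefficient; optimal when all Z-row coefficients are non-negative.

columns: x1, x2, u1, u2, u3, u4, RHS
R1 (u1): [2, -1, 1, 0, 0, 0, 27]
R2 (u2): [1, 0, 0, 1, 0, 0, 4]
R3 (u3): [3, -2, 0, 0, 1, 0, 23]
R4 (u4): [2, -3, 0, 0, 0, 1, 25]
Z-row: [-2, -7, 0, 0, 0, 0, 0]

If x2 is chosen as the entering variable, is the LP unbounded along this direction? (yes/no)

yes

Every constraint-row entry in column x2 is ≤ 0, so increasing x2 is unbounded.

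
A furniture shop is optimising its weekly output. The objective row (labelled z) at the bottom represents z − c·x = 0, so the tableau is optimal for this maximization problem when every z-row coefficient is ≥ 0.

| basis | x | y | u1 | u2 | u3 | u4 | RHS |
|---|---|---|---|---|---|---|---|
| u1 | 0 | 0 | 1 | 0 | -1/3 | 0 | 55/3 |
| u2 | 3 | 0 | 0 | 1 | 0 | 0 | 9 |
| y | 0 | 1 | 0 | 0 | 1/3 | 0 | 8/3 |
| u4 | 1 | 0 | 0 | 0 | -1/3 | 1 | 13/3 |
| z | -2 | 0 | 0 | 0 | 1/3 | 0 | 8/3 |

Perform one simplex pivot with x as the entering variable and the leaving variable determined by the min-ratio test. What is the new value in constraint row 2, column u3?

Ratio test on column x — row 1: entry 0 ≤ 0; row 2: 9/3 = 3; row 3: entry 0 ≤ 0; row 4: (13/3)/1 = 13/3. Minimum is 3 at row 2 (u2 leaves); pivot element 3.
Divide row 2 by 3; eliminate column x from the other rows.
In the new row 2, the u3 entry is the old entry divided by the pivot: 0/3 = 0.

0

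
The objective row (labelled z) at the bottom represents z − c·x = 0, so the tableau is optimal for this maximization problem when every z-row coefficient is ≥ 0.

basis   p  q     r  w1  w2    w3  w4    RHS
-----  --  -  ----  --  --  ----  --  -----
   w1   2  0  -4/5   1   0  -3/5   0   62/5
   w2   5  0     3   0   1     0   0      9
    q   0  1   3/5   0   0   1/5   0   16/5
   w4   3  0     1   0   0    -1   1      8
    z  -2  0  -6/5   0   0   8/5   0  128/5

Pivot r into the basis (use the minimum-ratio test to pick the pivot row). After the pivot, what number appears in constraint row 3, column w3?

1/5

Ratio test on column r — row 1: entry -4/5 ≤ 0; row 2: 9/3 = 3; row 3: (16/5)/(3/5) = 16/3; row 4: 8/1 = 8. Minimum is 3 at row 2 (w2 leaves); pivot element 3.
Divide row 2 by 3; eliminate column r from the other rows.
Row 3 update in column w3: 1/5 − (3/5)·0 = 1/5.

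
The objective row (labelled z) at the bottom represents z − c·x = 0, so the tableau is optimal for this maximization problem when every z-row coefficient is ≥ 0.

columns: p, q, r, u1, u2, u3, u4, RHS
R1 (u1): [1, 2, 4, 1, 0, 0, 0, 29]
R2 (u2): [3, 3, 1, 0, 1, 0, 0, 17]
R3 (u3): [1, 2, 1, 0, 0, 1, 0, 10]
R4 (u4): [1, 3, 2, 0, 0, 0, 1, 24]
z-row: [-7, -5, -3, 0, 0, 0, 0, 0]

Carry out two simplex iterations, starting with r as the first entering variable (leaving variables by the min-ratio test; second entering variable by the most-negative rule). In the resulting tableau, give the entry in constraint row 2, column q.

Ratio test on column r — row 1: 29/4 = 29/4; row 2: 17/1 = 17; row 3: 10/1 = 10; row 4: 24/2 = 12. Minimum is 29/4 at row 1 (u1 leaves); pivot element 4.
Divide row 1 by 4; eliminate column r from the other rows.
Second iteration: most negative z-row entry is -25/4 in column p, so p enters.
Ratio test on column p — row 1: (29/4)/(1/4) = 29; row 2: (39/4)/(11/4) = 39/11; row 3: (11/4)/(3/4) = 11/3; row 4: (19/2)/(1/2) = 19. Minimum is 39/11 at row 2 (u2 leaves); pivot element 11/4.
Divide row 2 by 11/4; eliminate column p from the other rows.
After both pivots, the entry at constraint row 2, column q is 10/11.

10/11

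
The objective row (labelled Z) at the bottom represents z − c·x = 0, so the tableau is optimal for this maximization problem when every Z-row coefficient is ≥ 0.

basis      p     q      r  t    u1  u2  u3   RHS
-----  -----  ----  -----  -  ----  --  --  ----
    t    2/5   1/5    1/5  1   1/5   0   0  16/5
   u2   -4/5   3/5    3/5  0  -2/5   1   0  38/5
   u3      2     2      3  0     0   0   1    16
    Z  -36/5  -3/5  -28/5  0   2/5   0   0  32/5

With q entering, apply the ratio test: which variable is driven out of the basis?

Column q entries and ratios — t: (16/5)/(1/5) = 16; u2: (38/5)/(3/5) = 38/3; u3: 16/2 = 8.
Smallest ratio is 8 in the row of u3, so u3 leaves.

u3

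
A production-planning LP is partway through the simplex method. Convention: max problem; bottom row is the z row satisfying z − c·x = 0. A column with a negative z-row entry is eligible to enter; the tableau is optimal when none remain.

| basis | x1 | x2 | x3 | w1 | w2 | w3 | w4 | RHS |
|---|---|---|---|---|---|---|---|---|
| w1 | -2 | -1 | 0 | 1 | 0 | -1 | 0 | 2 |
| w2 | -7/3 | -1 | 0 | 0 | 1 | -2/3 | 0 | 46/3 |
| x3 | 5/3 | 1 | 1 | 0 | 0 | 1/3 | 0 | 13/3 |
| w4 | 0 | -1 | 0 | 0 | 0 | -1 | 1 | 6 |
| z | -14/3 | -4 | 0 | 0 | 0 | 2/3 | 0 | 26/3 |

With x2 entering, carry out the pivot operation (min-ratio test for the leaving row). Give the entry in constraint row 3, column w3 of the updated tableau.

1/3

Ratio test on column x2 — row 1: entry -1 ≤ 0; row 2: entry -1 ≤ 0; row 3: (13/3)/1 = 13/3; row 4: entry -1 ≤ 0. Minimum is 13/3 at row 3 (x3 leaves); pivot element 1.
Divide row 3 by 1; eliminate column x2 from the other rows.
In the new row 3, the w3 entry is the old entry divided by the pivot: (1/3)/1 = 1/3.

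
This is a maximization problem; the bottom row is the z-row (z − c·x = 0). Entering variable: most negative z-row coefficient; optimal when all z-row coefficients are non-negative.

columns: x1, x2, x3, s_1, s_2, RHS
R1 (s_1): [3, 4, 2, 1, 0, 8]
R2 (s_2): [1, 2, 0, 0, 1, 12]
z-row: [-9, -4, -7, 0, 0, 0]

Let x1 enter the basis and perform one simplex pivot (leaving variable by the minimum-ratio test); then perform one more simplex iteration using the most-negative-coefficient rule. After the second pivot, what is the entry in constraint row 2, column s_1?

Ratio test on column x1 — row 1: 8/3 = 8/3; row 2: 12/1 = 12. Minimum is 8/3 at row 1 (s_1 leaves); pivot element 3.
Divide row 1 by 3; eliminate column x1 from the other rows.
Second iteration: most negative z-row entry is -1 in column x3, so x3 enters.
Ratio test on column x3 — row 1: (8/3)/(2/3) = 4; row 2: entry -2/3 ≤ 0. Minimum is 4 at row 1 (x1 leaves); pivot element 2/3.
Divide row 1 by 2/3; eliminate column x3 from the other rows.
After both pivots, the entry at constraint row 2, column s_1 is 0.

0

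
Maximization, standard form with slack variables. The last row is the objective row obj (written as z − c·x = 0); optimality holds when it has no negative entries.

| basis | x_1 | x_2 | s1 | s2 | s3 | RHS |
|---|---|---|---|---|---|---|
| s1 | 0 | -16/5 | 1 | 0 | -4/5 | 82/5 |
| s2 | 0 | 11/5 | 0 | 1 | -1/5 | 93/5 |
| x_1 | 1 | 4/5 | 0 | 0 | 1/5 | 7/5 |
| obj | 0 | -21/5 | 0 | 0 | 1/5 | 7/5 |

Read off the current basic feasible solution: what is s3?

0

s3 is not in the basis, so in the current basic feasible solution s3 = 0.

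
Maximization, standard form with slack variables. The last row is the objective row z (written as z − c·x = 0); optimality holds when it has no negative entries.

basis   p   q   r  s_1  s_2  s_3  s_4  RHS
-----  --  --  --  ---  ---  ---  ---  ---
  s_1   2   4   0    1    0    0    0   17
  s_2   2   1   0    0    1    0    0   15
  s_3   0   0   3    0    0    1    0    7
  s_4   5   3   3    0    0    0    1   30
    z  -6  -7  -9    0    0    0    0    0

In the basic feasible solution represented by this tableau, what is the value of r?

r is not in the basis, so in the current basic feasible solution r = 0.

0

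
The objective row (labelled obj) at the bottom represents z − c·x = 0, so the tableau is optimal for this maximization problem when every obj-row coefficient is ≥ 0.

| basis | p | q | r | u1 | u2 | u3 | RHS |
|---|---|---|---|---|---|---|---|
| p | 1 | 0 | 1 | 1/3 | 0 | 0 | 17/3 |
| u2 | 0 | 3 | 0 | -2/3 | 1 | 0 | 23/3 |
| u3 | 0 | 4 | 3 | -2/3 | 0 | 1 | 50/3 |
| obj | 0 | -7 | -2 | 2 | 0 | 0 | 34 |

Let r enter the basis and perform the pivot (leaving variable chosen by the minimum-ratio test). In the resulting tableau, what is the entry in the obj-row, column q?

Ratio test on column r — row 1: (17/3)/1 = 17/3; row 2: entry 0 ≤ 0; row 3: (50/3)/3 = 50/9. Minimum is 50/9 at row 3 (u3 leaves); pivot element 3.
Divide row 3 by 3; eliminate column r from the other rows.
obj-row update in column q: -7 − (-2)·(4/3) = -13/3.

-13/3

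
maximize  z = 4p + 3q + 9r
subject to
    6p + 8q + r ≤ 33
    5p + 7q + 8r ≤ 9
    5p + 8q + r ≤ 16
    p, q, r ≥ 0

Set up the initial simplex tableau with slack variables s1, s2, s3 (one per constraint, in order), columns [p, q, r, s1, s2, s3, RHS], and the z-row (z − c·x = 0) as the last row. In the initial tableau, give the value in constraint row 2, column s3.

0

Slack s3 belongs to constraint 3; its column is the unit vector e_3, so the entry in row 2 is 0.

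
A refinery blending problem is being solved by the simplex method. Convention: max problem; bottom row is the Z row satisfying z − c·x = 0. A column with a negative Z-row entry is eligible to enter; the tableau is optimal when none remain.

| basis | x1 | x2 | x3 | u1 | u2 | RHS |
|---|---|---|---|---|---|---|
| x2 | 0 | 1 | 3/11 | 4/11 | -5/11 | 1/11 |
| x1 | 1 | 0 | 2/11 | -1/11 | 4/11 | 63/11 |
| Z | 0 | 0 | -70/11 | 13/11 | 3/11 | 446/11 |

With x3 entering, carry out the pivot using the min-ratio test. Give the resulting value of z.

Ratio test on column x3 — row 1: (1/11)/(3/11) = 1/3; row 2: (63/11)/(2/11) = 63/2. Minimum is 1/3 at row 1 (x2 leaves); pivot element 3/11.
Pivot on row 1; the Z-row RHS becomes 446/11 − (-70/11)·(1/3) = 128/3.

128/3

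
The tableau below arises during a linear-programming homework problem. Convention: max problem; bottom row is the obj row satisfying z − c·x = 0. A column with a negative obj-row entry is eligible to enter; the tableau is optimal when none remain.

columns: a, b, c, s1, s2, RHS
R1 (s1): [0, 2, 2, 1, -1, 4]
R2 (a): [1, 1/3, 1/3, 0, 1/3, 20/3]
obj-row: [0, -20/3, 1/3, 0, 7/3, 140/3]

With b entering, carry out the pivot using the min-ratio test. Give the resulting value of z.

Ratio test on column b — row 1: 4/2 = 2; row 2: (20/3)/(1/3) = 20. Minimum is 2 at row 1 (s1 leaves); pivot element 2.
Pivot on row 1; the obj-row RHS becomes 140/3 − (-20/3)·2 = 60.

60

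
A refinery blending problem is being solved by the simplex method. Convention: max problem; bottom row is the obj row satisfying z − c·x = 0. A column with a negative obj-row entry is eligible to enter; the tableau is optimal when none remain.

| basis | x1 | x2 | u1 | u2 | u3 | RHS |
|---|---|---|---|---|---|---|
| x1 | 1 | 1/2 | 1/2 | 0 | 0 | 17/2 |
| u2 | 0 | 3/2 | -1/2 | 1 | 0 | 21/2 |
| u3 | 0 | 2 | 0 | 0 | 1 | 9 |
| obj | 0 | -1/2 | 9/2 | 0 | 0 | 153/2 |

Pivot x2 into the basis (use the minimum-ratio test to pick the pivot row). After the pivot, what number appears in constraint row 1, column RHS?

Ratio test on column x2 — row 1: (17/2)/(1/2) = 17; row 2: (21/2)/(3/2) = 7; row 3: 9/2 = 9/2. Minimum is 9/2 at row 3 (u3 leaves); pivot element 2.
Divide row 3 by 2; eliminate column x2 from the other rows.
Row 1 update in column RHS: 17/2 − (1/2)·(9/2) = 25/4.

25/4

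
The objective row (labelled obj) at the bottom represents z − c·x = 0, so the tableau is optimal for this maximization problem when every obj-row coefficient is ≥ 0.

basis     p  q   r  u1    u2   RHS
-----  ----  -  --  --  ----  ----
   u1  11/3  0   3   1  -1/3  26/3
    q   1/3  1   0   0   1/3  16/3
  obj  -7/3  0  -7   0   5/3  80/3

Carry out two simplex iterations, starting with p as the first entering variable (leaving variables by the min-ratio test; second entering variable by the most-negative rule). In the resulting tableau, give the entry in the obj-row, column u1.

7/3

Ratio test on column p — row 1: (26/3)/(11/3) = 26/11; row 2: (16/3)/(1/3) = 16. Minimum is 26/11 at row 1 (u1 leaves); pivot element 11/3.
Divide row 1 by 11/3; eliminate column p from the other rows.
Second iteration: most negative obj-row entry is -56/11 in column r, so r enters.
Ratio test on column r — row 1: (26/11)/(9/11) = 26/9; row 2: entry -3/11 ≤ 0. Minimum is 26/9 at row 1 (p leaves); pivot element 9/11.
Divide row 1 by 9/11; eliminate column r from the other rows.
After both pivots, the entry at the obj-row, column u1 is 7/3.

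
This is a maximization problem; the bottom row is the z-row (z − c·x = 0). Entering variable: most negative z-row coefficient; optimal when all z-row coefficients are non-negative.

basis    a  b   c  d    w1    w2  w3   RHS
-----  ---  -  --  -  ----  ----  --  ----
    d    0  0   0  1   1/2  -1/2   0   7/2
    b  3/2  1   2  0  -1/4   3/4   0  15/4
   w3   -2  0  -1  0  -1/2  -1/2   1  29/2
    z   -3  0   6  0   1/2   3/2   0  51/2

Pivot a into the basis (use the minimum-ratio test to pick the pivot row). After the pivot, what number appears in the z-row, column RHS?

Ratio test on column a — row 1: entry 0 ≤ 0; row 2: (15/4)/(3/2) = 5/2; row 3: entry -2 ≤ 0. Minimum is 5/2 at row 2 (b leaves); pivot element 3/2.
Divide row 2 by 3/2; eliminate column a from the other rows.
z-row update in column RHS: 51/2 − (-3)·(5/2) = 33.

33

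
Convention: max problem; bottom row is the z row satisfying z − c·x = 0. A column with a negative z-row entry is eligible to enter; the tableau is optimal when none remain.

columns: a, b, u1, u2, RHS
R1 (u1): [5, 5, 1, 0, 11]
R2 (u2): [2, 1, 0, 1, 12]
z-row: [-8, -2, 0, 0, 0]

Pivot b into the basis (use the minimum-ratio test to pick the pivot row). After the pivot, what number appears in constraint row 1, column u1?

1/5

Ratio test on column b — row 1: 11/5 = 11/5; row 2: 12/1 = 12. Minimum is 11/5 at row 1 (u1 leaves); pivot element 5.
Divide row 1 by 5; eliminate column b from the other rows.
In the new row 1, the u1 entry is the old entry divided by the pivot: 1/5 = 1/5.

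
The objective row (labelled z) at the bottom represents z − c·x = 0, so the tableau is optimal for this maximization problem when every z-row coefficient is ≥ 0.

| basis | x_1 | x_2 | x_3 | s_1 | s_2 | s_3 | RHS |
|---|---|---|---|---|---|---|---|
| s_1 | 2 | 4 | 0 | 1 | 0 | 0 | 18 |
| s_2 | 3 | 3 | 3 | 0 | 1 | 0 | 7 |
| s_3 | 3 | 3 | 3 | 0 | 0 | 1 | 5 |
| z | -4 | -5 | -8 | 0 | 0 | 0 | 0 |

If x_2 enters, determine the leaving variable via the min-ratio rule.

s_3

Column x_2 entries and ratios — s_1: 18/4 = 9/2; s_2: 7/3 = 7/3; s_3: 5/3 = 5/3.
Smallest ratio is 5/3 in the row of s_3, so s_3 leaves.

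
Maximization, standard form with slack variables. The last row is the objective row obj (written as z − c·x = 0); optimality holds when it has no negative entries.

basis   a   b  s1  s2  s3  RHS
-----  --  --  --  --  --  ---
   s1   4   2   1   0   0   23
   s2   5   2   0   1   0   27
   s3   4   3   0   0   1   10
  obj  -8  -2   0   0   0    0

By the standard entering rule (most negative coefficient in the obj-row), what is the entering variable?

Negative obj-row entries: a: -8, b: -2.
The most negative is -8 in column a, so a enters.

a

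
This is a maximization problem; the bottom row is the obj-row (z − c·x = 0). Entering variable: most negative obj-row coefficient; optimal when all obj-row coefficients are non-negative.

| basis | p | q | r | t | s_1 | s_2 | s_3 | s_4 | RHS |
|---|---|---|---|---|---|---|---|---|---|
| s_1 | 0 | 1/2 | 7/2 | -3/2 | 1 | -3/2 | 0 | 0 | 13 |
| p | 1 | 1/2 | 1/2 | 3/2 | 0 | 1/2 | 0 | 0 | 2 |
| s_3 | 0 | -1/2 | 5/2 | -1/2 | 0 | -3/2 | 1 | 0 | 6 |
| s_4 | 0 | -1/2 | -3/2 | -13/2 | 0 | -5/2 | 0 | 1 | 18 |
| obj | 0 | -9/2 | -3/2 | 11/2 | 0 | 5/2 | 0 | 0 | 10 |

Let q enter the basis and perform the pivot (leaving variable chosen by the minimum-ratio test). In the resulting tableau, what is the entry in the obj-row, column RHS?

28

Ratio test on column q — row 1: 13/(1/2) = 26; row 2: 2/(1/2) = 4; row 3: entry -1/2 ≤ 0; row 4: entry -1/2 ≤ 0. Minimum is 4 at row 2 (p leaves); pivot element 1/2.
Divide row 2 by 1/2; eliminate column q from the other rows.
obj-row update in column RHS: 10 − (-9/2)·4 = 28.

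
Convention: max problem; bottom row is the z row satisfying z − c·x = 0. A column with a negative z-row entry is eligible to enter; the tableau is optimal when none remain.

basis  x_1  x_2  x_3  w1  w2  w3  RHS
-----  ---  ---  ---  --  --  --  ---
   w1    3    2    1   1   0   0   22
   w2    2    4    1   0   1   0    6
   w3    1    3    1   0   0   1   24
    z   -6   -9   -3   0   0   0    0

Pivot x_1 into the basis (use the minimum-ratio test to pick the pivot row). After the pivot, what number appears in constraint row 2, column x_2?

Ratio test on column x_1 — row 1: 22/3 = 22/3; row 2: 6/2 = 3; row 3: 24/1 = 24. Minimum is 3 at row 2 (w2 leaves); pivot element 2.
Divide row 2 by 2; eliminate column x_1 from the other rows.
In the new row 2, the x_2 entry is the old entry divided by the pivot: 4/2 = 2.

2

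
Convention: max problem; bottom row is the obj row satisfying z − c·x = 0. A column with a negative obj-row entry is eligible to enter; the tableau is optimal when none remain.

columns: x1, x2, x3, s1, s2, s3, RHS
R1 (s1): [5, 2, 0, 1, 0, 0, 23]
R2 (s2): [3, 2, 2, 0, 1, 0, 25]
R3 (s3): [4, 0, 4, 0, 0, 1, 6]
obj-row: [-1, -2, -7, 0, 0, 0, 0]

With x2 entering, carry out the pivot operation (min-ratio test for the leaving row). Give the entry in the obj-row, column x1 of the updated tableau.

4

Ratio test on column x2 — row 1: 23/2 = 23/2; row 2: 25/2 = 25/2; row 3: entry 0 ≤ 0. Minimum is 23/2 at row 1 (s1 leaves); pivot element 2.
Divide row 1 by 2; eliminate column x2 from the other rows.
obj-row update in column x1: -1 − (-2)·(5/2) = 4.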